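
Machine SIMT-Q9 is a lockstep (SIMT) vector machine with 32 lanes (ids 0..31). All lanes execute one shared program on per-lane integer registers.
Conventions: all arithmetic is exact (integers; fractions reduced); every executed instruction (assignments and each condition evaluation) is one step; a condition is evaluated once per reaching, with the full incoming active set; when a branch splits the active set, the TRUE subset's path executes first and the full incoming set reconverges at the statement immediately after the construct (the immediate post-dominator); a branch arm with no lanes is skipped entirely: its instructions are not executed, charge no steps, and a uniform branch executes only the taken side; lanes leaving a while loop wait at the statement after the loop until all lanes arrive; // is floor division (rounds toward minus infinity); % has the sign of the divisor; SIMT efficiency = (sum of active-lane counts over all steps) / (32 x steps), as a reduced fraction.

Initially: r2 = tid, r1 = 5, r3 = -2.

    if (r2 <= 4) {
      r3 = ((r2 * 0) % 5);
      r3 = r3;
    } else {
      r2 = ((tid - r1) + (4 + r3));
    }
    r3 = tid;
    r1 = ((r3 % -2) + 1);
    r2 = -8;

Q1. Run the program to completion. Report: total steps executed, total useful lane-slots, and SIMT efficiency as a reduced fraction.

Answer: 7 steps, 165 useful, 165/224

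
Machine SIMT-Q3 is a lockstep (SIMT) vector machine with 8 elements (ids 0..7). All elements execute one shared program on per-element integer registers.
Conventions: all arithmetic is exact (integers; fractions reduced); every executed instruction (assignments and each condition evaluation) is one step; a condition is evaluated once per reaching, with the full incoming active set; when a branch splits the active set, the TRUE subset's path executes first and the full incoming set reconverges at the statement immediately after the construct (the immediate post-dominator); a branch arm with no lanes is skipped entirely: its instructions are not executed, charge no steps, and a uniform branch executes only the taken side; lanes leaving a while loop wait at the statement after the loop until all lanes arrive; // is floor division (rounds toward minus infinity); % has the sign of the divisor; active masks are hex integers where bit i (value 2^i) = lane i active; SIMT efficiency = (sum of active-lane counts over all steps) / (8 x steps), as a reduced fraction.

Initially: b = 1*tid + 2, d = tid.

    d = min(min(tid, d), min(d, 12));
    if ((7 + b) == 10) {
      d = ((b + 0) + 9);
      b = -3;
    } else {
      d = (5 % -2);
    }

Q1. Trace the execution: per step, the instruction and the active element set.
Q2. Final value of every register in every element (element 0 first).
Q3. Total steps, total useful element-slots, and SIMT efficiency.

step 0: d <- min(min(tid, d), min(d, 12)) 0xff
step 1: eval ((7 + b) == 10)         0xff
step 2: d <- ((b + 0) + 9)           0x02
step 3: b <- -3                      0x02
step 4: d <- (5 % -2)                0xfd

Answer: 5 steps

b: 2,-3,4,5,6,7,8,9
d: -1,12,-1,-1,-1,-1,-1,-1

steps = 5; useful = 25; efficiency = 25/40 = 5/8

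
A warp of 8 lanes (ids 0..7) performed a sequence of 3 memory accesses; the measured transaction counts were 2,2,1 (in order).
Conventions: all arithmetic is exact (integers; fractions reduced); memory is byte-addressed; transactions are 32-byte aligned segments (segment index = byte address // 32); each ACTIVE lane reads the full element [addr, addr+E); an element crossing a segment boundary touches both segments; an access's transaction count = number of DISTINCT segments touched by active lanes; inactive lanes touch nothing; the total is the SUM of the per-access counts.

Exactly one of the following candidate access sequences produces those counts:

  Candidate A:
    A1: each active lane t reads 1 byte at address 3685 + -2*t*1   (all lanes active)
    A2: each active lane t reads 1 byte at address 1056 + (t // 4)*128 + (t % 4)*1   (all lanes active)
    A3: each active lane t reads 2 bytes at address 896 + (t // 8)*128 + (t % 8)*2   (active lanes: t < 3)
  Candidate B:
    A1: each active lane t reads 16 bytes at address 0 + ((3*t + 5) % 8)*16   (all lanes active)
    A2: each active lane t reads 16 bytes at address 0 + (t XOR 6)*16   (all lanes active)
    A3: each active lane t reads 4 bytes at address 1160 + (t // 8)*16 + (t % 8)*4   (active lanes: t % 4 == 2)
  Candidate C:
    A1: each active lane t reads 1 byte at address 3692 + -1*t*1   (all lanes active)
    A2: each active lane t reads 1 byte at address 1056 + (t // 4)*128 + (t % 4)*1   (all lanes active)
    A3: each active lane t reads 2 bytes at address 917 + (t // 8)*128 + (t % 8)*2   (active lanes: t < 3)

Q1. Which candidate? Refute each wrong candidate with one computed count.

B: A1 gives 4 transactions, not 2
C: A1 gives 1 transaction, not 2
A: all counts match (2,2,1)

Answer: A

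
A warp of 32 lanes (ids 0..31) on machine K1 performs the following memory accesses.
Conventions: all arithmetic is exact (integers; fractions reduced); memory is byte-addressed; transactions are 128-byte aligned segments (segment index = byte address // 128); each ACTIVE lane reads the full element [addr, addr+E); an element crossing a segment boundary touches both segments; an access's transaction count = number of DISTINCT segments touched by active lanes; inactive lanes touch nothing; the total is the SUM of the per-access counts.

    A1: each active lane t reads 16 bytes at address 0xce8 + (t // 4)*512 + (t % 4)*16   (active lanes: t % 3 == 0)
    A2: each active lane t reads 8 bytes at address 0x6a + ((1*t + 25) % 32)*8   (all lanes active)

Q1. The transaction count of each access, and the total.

A1: 13 transactions
A2: 3 transactions

Answer: 13,3; total 16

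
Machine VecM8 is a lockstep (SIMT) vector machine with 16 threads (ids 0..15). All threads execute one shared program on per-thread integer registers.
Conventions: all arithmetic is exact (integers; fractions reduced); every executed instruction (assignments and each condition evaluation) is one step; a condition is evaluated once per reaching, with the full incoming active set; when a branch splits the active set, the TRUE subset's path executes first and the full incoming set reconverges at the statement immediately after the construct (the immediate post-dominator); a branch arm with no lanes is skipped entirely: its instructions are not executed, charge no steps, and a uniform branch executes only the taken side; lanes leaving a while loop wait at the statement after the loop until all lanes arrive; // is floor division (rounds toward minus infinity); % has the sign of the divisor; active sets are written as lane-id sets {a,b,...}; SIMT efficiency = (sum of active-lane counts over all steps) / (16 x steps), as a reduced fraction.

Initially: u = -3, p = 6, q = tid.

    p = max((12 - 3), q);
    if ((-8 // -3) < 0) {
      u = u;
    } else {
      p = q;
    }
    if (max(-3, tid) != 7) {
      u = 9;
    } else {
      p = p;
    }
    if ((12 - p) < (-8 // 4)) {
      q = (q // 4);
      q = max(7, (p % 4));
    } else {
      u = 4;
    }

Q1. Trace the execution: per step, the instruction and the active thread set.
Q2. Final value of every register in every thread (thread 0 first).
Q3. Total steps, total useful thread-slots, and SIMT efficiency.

step 0: p <- max((12 - 3), q)        {0,1,2,3,4,5,6,7,8,9,10,11,12,13,14,15}
step 1: eval ((-8 // -3) < 0)        {0,1,2,3,4,5,6,7,8,9,10,11,12,13,14,15}
step 2: p <- q                       {0,1,2,3,4,5,6,7,8,9,10,11,12,13,14,15}
step 3: eval (max(-3, tid) != 7)     {0,1,2,3,4,5,6,7,8,9,10,11,12,13,14,15}
step 4: u <- 9                       {0,1,2,3,4,5,6,8,9,10,11,12,13,14,15}
step 5: p <- p                       {7}
step 6: eval ((12 - p) < (-8 // 4))  {0,1,2,3,4,5,6,7,8,9,10,11,12,13,14,15}
step 7: q <- (q // 4)                {15}
step 8: q <- max(7, (p % 4))         {15}
step 9: u <- 4                       {0,1,2,3,4,5,6,7,8,9,10,11,12,13,14}

Answer: 10 steps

u: 4,4,4,4,4,4,4,4,4,4,4,4,4,4,4,9
p: 0,1,2,3,4,5,6,7,8,9,10,11,12,13,14,15
q: 0,1,2,3,4,5,6,7,8,9,10,11,12,13,14,7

steps = 10; useful = 113; efficiency = 113/160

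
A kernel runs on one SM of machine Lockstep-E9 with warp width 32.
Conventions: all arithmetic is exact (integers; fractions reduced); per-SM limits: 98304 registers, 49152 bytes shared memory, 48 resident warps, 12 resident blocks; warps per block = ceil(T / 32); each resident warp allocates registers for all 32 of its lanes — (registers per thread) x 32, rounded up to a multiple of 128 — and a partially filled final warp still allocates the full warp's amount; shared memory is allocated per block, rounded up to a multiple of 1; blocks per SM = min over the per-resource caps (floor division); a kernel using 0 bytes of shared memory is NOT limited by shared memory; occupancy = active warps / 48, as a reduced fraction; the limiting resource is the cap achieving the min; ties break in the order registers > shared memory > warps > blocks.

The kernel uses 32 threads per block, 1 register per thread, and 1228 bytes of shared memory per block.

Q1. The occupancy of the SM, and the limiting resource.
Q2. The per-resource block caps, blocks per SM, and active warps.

Answer: occupancy 1/4, limited by blocks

registers: 768 blocks
shared memory: 40 blocks
warps: 48 blocks
blocks: 12 blocks

Answer: 12 blocks, 12 active warps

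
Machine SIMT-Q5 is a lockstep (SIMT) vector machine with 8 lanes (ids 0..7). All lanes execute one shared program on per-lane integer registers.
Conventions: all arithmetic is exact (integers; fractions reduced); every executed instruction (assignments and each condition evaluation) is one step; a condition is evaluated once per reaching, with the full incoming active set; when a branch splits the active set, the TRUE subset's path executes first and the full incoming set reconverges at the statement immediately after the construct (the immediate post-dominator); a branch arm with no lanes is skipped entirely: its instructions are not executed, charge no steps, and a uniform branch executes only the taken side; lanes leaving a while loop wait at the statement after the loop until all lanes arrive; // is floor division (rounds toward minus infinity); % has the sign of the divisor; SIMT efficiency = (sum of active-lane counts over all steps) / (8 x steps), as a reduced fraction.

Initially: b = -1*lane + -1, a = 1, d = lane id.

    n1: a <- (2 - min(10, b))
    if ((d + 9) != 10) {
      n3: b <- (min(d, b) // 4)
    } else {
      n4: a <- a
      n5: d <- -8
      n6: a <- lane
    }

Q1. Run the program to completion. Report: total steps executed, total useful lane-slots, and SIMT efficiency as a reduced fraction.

Answer: 6 steps, 26 useful, 13/24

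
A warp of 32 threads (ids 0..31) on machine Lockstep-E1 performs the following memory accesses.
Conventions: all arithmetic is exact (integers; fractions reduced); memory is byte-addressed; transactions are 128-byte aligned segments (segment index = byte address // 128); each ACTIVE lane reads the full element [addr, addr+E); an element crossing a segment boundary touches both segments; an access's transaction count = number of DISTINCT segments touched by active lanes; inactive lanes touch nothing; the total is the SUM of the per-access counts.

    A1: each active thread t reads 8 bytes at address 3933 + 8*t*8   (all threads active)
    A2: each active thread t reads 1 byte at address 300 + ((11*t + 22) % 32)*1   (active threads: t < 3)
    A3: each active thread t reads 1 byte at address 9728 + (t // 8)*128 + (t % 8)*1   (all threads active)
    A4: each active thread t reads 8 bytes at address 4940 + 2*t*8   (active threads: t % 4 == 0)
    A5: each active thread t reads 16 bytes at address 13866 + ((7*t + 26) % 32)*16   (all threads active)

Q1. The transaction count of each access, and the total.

A1: 17 transactions
A2: 1 transaction
A3: 4 transactions
A4: 5 transactions
A5: 5 transactions

Answer: 17,1,4,5,5; total 32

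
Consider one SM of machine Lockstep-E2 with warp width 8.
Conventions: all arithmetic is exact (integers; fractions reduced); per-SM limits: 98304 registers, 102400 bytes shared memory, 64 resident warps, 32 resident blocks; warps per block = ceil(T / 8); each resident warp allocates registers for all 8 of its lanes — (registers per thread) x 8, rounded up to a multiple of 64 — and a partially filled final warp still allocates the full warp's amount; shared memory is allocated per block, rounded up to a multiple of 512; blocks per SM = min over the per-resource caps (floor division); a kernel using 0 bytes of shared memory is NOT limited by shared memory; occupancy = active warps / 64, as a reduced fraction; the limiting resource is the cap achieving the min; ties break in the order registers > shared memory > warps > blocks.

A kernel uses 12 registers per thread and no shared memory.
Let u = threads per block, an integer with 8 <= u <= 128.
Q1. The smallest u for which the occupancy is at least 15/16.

Answer: u = 9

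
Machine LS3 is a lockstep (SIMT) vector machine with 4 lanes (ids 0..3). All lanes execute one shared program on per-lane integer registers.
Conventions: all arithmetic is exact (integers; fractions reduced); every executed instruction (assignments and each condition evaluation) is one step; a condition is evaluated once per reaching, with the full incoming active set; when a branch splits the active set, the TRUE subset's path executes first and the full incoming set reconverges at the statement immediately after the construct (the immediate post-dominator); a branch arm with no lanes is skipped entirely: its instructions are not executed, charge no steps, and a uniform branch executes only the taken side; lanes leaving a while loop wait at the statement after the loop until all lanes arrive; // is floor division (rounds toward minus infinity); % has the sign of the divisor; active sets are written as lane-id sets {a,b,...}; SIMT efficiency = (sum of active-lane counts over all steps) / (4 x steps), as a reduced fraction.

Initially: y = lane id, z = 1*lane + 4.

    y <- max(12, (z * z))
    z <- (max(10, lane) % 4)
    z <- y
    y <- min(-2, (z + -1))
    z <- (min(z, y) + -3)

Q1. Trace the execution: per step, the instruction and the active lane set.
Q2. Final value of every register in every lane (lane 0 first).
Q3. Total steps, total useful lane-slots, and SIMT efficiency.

step 0: y <- max(12, (z * z))        {0,1,2,3}
step 1: z <- (max(10, lane) % 4)     {0,1,2,3}
step 2: z <- y                       {0,1,2,3}
step 3: y <- min(-2, (z + -1))       {0,1,2,3}
step 4: z <- (min(z, y) + -3)        {0,1,2,3}

Answer: 5 steps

y: -2,-2,-2,-2
z: -5,-5,-5,-5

steps = 5; useful = 20; efficiency = 20/20 = 1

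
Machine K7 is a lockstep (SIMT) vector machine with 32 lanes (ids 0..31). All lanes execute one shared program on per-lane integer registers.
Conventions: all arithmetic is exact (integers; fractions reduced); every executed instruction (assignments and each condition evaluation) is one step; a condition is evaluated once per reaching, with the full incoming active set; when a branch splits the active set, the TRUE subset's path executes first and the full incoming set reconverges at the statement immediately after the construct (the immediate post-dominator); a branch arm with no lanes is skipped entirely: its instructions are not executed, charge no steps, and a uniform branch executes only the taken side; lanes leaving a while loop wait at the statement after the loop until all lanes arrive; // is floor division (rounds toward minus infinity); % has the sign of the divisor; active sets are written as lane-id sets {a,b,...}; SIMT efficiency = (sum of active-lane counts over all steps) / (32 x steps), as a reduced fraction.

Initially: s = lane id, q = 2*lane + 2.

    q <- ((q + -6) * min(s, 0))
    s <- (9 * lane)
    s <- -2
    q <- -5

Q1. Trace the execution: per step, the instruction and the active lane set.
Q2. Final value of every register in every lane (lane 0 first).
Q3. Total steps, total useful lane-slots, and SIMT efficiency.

step 0: q <- ((q + -6) * min(s, 0))  {0,1,2,3,4,5,6,7,8,9,10,11,12,13,14,15,16,17,18,19,20,21,22,23,24,25,26,27,28,29,30,31}
step 1: s <- (9 * lane)              {0,1,2,3,4,5,6,7,8,9,10,11,12,13,14,15,16,17,18,19,20,21,22,23,24,25,26,27,28,29,30,31}
step 2: s <- -2                      {0,1,2,3,4,5,6,7,8,9,10,11,12,13,14,15,16,17,18,19,20,21,22,23,24,25,26,27,28,29,30,31}
step 3: q <- -5                      {0,1,2,3,4,5,6,7,8,9,10,11,12,13,14,15,16,17,18,19,20,21,22,23,24,25,26,27,28,29,30,31}

Answer: 4 steps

s: -2,-2,-2,-2,-2,-2,-2,-2,-2,-2,-2,-2,-2,-2,-2,-2,-2,-2,-2,-2,-2,-2,-2,-2,-2,-2,-2,-2,-2,-2,-2,-2
q: -5,-5,-5,-5,-5,-5,-5,-5,-5,-5,-5,-5,-5,-5,-5,-5,-5,-5,-5,-5,-5,-5,-5,-5,-5,-5,-5,-5,-5,-5,-5,-5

steps = 4; useful = 128; efficiency = 128/128 = 1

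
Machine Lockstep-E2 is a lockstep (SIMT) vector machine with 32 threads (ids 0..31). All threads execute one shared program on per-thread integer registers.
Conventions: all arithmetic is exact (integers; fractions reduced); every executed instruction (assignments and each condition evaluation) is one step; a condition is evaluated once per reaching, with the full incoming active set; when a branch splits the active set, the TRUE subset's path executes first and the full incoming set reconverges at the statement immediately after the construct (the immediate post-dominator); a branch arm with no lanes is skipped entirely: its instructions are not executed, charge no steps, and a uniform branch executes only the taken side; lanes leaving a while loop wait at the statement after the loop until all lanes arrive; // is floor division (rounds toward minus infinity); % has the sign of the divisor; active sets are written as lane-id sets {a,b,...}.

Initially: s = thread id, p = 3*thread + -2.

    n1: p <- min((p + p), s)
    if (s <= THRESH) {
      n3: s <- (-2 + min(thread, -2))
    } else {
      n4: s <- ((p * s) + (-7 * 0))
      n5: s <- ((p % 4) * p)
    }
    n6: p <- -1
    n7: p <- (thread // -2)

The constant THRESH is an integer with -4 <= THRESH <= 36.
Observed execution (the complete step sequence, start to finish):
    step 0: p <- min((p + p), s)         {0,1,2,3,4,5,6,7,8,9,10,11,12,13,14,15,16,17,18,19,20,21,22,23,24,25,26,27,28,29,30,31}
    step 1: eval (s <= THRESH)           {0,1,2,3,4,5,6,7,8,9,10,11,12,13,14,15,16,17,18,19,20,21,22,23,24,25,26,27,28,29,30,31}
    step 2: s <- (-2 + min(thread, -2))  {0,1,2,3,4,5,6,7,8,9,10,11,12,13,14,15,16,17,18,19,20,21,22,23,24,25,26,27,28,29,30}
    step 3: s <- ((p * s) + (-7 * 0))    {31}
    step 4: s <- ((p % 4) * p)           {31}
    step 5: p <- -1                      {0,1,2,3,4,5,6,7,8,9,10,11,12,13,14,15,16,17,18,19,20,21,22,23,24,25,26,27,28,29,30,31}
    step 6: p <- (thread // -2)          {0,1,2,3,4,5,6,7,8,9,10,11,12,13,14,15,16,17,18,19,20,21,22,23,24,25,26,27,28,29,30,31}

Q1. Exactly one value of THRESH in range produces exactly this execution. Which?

Answer: THRESH = 30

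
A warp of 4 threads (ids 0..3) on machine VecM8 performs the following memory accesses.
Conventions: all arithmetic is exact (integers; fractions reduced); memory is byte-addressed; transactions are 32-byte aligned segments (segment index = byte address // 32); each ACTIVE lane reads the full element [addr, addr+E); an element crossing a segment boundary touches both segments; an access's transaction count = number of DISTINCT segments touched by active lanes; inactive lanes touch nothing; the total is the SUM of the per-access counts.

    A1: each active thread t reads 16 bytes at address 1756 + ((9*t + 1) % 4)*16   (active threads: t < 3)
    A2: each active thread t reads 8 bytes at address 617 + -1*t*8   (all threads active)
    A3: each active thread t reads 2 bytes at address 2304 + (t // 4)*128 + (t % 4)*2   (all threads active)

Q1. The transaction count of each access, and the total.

A1: 2 transactions
A2: 2 transactions
A3: 1 transaction

Answer: 2,2,1; total 5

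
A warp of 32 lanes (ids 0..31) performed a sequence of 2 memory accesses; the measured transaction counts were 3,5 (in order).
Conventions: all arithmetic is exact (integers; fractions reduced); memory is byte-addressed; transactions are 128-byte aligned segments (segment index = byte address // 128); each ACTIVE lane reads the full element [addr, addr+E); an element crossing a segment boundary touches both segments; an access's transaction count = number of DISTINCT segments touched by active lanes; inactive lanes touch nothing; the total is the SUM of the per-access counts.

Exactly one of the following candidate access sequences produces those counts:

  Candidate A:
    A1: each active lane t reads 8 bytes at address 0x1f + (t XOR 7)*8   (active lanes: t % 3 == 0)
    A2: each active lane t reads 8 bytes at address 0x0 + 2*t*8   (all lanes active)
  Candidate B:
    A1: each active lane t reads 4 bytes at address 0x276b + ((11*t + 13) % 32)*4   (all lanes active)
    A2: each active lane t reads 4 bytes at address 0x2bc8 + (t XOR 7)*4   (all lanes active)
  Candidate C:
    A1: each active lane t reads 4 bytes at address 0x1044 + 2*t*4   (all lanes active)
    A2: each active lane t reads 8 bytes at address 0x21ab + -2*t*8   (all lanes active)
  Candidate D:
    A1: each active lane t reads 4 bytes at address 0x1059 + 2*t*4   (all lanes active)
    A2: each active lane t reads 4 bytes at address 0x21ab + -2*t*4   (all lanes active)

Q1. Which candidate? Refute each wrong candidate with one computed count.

A: A2 gives 4 transactions, not 5
B: A1 gives 2 transactions, not 3
D: A2 gives 3 transactions, not 5
C: all counts match (3,5)

Answer: C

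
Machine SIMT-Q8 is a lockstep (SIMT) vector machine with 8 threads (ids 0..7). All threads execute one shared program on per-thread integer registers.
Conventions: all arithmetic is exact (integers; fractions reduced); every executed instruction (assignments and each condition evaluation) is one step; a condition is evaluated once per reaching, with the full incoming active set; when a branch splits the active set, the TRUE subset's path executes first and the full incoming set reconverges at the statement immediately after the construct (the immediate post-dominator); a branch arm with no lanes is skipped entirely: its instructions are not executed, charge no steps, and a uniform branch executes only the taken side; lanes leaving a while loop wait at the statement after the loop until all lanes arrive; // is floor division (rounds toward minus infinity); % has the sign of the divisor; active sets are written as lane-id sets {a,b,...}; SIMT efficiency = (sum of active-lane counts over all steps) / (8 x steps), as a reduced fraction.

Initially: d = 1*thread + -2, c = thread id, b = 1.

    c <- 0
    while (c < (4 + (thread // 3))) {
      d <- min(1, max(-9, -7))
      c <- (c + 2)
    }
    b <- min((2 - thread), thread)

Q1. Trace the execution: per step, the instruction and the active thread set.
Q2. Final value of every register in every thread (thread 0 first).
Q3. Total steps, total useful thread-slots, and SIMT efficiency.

step 0: c <- 0                       {0,1,2,3,4,5,6,7}
step 1: eval (c < (4 + (thread // 3))) {0,1,2,3,4,5,6,7}
step 2: d <- min(1, max(-9, -7))     {0,1,2,3,4,5,6,7}
step 3: c <- (c + 2)                 {0,1,2,3,4,5,6,7}
step 4: eval (c < (4 + (thread // 3))) {0,1,2,3,4,5,6,7}
step 5: d <- min(1, max(-9, -7))     {0,1,2,3,4,5,6,7}
step 6: c <- (c + 2)                 {0,1,2,3,4,5,6,7}
step 7: eval (c < (4 + (thread // 3))) {0,1,2,3,4,5,6,7}
step 8: d <- min(1, max(-9, -7))     {3,4,5,6,7}
step 9: c <- (c + 2)                 {3,4,5,6,7}
step 10: eval (c < (4 + (thread // 3))) {3,4,5,6,7}
step 11: b <- min((2 - thread), thread) {0,1,2,3,4,5,6,7}

Answer: 12 steps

d: -7,-7,-7,-7,-7,-7,-7,-7
c: 4,4,4,6,6,6,6,6
b: 0,1,0,-1,-2,-3,-4,-5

steps = 12; useful = 87; efficiency = 87/96 = 29/32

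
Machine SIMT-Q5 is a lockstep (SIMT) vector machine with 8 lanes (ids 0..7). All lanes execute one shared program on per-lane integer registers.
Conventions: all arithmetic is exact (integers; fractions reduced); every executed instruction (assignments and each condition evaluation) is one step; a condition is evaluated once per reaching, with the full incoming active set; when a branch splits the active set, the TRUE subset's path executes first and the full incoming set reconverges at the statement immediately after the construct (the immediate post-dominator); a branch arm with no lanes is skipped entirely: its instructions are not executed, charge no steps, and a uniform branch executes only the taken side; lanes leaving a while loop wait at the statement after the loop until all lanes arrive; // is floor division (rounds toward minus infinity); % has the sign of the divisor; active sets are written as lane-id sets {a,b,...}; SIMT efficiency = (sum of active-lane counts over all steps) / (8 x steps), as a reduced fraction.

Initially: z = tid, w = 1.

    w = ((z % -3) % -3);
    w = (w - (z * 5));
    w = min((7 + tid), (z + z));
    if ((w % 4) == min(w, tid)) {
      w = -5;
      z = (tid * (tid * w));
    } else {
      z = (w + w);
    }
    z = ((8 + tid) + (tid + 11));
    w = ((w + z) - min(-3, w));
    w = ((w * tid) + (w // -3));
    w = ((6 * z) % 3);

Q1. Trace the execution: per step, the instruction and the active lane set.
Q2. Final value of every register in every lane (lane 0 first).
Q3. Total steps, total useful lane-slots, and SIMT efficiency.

step 0: w <- ((z % -3) % -3)         {0,1,2,3,4,5,6,7}
step 1: w <- (w - (z * 5))           {0,1,2,3,4,5,6,7}
step 2: w <- min((7 + tid), (z + z)) {0,1,2,3,4,5,6,7}
step 3: eval ((w % 4) == min(w, tid)) {0,1,2,3,4,5,6,7}
step 4: w <- -5                      {0}
step 5: z <- (tid * (tid * w))       {0}
step 6: z <- (w + w)                 {1,2,3,4,5,6,7}
step 7: z <- ((8 + tid) + (tid + 11)) {0,1,2,3,4,5,6,7}
step 8: w <- ((w + z) - min(-3, w))  {0,1,2,3,4,5,6,7}
step 9: w <- ((w * tid) + (w // -3)) {0,1,2,3,4,5,6,7}
step 10: w <- ((6 * z) % 3)           {0,1,2,3,4,5,6,7}

Answer: 11 steps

z: 19,21,23,25,27,29,31,33
w: 0,0,0,0,0,0,0,0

steps = 11; useful = 73; efficiency = 73/88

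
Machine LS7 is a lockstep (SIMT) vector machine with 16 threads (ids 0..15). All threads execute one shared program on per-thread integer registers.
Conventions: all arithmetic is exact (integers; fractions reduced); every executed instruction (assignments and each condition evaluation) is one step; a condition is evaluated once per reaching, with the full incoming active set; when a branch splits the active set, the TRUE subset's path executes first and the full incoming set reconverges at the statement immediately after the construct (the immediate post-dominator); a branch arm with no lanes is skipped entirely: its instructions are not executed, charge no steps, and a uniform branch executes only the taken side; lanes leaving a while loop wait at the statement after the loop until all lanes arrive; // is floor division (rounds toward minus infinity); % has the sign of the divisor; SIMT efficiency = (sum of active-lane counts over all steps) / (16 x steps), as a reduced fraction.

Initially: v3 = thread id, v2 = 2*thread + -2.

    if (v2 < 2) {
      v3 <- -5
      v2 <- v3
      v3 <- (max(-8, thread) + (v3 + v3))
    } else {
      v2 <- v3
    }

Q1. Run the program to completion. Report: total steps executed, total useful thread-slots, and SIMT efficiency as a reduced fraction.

Answer: 5 steps, 36 useful, 9/20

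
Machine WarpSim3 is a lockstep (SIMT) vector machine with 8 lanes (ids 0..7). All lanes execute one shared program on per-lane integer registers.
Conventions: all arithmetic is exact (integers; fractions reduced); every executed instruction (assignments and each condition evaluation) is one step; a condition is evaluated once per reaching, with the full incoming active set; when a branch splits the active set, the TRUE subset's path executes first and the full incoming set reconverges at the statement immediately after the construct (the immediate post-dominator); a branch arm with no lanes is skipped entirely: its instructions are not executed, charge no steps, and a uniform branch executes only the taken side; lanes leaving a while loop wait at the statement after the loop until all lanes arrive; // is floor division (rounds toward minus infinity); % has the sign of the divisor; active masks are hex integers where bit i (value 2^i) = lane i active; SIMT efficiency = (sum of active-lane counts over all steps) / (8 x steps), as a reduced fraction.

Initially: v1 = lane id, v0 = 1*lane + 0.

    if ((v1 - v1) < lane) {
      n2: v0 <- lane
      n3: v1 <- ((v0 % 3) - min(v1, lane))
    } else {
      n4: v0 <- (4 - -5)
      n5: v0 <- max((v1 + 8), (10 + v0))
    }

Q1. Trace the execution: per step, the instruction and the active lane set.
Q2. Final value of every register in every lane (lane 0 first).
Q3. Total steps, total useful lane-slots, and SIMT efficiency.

step 0: eval ((v1 - v1) < lane)      0xff
step 1: v0 <- lane                   0xfe
step 2: v1 <- ((v0 % 3) - min(v1, lane)) 0xfe
step 3: v0 <- (4 - -5)               0x01
step 4: v0 <- max((v1 + 8), (10 + v0)) 0x01

Answer: 5 steps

v1: 0,0,0,-3,-3,-3,-6,-6
v0: 19,1,2,3,4,5,6,7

steps = 5; useful = 24; efficiency = 24/40 = 3/5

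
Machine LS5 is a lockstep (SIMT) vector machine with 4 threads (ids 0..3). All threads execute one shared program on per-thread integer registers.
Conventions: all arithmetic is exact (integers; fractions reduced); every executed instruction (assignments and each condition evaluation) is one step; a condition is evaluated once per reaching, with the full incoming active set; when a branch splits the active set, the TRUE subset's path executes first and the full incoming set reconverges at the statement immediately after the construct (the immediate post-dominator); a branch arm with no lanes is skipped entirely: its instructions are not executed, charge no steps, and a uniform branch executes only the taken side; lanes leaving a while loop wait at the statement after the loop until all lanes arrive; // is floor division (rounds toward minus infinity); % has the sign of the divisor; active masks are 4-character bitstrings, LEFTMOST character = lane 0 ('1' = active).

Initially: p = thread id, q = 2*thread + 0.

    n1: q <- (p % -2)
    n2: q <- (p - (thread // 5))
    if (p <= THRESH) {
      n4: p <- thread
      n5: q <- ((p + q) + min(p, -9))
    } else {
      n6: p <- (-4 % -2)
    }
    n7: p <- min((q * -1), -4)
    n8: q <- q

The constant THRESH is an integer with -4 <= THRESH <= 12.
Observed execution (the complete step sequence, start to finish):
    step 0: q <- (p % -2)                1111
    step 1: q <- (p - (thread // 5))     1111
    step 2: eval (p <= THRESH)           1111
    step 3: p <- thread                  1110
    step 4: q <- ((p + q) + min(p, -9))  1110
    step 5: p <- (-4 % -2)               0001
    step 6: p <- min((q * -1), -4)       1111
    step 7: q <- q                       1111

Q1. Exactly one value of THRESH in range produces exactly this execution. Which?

Answer: THRESH = 2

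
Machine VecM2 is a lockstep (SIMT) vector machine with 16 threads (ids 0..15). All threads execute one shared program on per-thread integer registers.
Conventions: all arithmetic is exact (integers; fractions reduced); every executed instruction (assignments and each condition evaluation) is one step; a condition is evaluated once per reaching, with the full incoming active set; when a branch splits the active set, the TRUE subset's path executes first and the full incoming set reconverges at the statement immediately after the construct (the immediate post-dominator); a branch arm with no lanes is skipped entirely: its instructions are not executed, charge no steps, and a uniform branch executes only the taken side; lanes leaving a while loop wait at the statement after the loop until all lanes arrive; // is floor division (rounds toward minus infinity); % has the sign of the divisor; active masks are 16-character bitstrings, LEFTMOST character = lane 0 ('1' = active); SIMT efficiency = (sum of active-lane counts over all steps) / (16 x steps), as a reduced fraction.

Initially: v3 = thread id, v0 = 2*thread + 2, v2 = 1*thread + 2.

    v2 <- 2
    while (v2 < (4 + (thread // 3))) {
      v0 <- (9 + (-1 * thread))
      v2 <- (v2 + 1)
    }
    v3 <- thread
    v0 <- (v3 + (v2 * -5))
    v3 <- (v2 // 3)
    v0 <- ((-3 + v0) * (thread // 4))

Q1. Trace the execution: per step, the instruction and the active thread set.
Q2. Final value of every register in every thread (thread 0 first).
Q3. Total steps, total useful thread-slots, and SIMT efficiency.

step 0: v2 <- 2                      1111111111111111
step 1: eval (v2 < (4 + (thread // 3))) 1111111111111111
step 2: v0 <- (9 + (-1 * thread))    1111111111111111
step 3: v2 <- (v2 + 1)               1111111111111111
step 4: eval (v2 < (4 + (thread // 3))) 1111111111111111
step 5: v0 <- (9 + (-1 * thread))    1111111111111111
step 6: v2 <- (v2 + 1)               1111111111111111
step 7: eval (v2 < (4 + (thread // 3))) 1111111111111111
step 8: v0 <- (9 + (-1 * thread))    0001111111111111
step 9: v2 <- (v2 + 1)               0001111111111111
step 10: eval (v2 < (4 + (thread // 3))) 0001111111111111
step 11: v0 <- (9 + (-1 * thread))    0000001111111111
step 12: v2 <- (v2 + 1)               0000001111111111
step 13: eval (v2 < (4 + (thread // 3))) 0000001111111111
step 14: v0 <- (9 + (-1 * thread))    0000000001111111
step 15: v2 <- (v2 + 1)               0000000001111111
step 16: eval (v2 < (4 + (thread // 3))) 0000000001111111
step 17: v0 <- (9 + (-1 * thread))    0000000000001111
step 18: v2 <- (v2 + 1)               0000000000001111
step 19: eval (v2 < (4 + (thread // 3))) 0000000000001111
step 20: v0 <- (9 + (-1 * thread))    0000000000000001
step 21: v2 <- (v2 + 1)               0000000000000001
step 22: eval (v2 < (4 + (thread // 3))) 0000000000000001
step 23: v3 <- thread                 1111111111111111
step 24: v0 <- (v3 + (v2 * -5))       1111111111111111
step 25: v3 <- (v2 // 3)              1111111111111111
step 26: v0 <- ((-3 + v0) * (thread // 4)) 1111111111111111

Answer: 27 steps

v3: 1,1,1,1,1,1,2,2,2,2,2,2,2,2,2,3
v0: 0,0,0,0,-24,-23,-27,-26,-50,-58,-56,-54,-93,-90,-87,-99
v2: 4,4,4,5,5,5,6,6,6,7,7,7,8,8,8,9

steps = 27; useful = 297; efficiency = 297/432 = 11/16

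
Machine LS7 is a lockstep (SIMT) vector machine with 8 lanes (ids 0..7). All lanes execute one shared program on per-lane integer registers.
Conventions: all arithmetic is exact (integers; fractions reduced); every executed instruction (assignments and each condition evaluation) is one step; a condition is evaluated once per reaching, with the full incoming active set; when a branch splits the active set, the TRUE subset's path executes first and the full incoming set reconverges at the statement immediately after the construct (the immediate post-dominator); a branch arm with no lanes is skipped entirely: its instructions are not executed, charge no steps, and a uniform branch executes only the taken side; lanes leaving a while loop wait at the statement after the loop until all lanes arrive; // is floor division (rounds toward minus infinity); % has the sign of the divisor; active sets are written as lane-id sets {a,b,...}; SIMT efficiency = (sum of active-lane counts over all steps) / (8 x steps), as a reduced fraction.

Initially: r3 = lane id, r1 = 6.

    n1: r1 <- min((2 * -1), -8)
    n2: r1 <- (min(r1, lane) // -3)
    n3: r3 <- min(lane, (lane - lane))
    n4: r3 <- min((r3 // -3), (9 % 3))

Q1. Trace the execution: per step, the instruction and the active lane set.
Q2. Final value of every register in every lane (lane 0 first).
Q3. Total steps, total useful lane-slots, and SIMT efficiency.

step 0: r1 <- min((2 * -1), -8)      {0,1,2,3,4,5,6,7}
step 1: r1 <- (min(r1, lane) // -3)  {0,1,2,3,4,5,6,7}
step 2: r3 <- min(lane, (lane - lane)) {0,1,2,3,4,5,6,7}
step 3: r3 <- min((r3 // -3), (9 % 3)) {0,1,2,3,4,5,6,7}

Answer: 4 steps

r3: 0,0,0,0,0,0,0,0
r1: 2,2,2,2,2,2,2,2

steps = 4; useful = 32; efficiency = 32/32 = 1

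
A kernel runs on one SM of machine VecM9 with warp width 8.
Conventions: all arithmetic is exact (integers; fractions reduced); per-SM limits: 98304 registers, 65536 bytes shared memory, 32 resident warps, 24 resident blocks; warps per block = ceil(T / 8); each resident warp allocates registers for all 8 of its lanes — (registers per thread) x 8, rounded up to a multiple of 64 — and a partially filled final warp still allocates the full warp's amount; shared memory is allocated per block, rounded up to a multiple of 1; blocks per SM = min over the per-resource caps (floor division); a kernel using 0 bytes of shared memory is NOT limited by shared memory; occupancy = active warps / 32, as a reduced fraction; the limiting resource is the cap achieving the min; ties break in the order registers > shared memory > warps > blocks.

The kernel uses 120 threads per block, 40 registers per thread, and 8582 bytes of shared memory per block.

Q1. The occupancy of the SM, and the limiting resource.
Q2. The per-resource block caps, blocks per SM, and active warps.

Answer: occupancy 15/16, limited by warps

registers: 20 blocks
shared memory: 7 blocks
warps: 2 blocks
blocks: 24 blocks

Answer: 2 blocks, 30 active warps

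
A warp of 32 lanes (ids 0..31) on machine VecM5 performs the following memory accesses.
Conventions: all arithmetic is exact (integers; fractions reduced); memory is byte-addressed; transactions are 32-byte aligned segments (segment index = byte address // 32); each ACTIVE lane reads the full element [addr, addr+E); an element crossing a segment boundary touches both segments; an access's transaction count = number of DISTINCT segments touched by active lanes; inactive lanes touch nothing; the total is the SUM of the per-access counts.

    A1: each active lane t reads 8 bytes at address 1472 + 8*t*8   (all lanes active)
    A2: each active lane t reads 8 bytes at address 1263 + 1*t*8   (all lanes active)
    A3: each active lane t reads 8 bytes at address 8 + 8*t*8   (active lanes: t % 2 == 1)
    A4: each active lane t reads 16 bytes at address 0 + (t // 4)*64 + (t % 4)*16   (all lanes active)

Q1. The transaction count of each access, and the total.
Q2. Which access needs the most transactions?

A1: 32 transactions
A2: 9 transactions
A3: 16 transactions
A4: 16 transactions

Answer: 32,9,16,16; total 73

Answer: A1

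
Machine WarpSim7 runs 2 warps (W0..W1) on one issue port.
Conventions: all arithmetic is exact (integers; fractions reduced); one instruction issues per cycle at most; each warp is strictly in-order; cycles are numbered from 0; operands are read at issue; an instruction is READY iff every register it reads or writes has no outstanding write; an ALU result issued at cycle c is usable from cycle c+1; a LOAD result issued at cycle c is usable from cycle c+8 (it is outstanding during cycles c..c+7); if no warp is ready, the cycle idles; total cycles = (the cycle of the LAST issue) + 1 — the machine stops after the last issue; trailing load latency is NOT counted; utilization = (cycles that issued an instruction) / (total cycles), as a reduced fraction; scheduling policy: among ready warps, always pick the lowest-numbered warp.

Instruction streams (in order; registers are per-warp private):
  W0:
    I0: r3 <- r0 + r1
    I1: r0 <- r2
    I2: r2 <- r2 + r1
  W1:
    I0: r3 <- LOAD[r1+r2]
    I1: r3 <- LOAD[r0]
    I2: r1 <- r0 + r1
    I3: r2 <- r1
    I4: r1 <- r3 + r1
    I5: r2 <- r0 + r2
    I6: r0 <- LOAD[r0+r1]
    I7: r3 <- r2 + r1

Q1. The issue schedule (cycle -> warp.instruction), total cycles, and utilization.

cycle 0: W0.I0
cycle 1: W0.I1
cycle 2: W0.I2
cycle 3: W1.I0
cycle 4: idle
cycle 5: idle
cycle 6: idle
cycle 7: idle
cycle 8: idle
cycle 9: idle
cycle 10: idle
cycle 11: W1.I1
cycle 12: W1.I2
cycle 13: W1.I3
cycle 14: idle
cycle 15: idle
cycle 16: idle
cycle 17: idle
cycle 18: idle
cycle 19: W1.I4
cycle 20: W1.I5
cycle 21: W1.I6
cycle 22: W1.I7

Answer: 23 cycles, utilization 11/23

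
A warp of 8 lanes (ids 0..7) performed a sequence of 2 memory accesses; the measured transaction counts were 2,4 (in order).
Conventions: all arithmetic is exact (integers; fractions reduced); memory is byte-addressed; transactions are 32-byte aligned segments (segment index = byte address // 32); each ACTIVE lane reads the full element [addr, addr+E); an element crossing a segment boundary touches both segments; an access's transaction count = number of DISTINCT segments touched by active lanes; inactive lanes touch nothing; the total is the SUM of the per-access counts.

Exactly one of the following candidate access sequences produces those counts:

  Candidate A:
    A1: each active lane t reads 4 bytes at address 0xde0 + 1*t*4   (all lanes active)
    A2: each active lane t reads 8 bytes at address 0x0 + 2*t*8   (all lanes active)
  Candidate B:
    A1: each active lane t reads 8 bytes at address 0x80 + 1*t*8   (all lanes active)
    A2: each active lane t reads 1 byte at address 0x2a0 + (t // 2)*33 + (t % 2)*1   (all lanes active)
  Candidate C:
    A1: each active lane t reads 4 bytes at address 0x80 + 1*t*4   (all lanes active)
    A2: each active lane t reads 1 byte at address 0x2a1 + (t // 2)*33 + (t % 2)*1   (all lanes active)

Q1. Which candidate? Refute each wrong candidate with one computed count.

A: A1 gives 1 transaction, not 2
C: A1 gives 1 transaction, not 2
B: all counts match (2,4)

Answer: B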